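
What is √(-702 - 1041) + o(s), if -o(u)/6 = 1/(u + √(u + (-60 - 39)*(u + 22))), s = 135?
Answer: -90/3737 + I*√1743 + 8*I*√107/3737 ≈ -0.024083 + 41.771*I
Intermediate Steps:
o(u) = -6/(u + √(-2178 - 98*u)) (o(u) = -6/(u + √(u + (-60 - 39)*(u + 22))) = -6/(u + √(u - 99*(22 + u))) = -6/(u + √(u + (-2178 - 99*u))) = -6/(u + √(-2178 - 98*u)))
√(-702 - 1041) + o(s) = √(-702 - 1041) - 6/(135 + √2*√(-1089 - 49*135)) = √(-1743) - 6/(135 + √2*√(-1089 - 6615)) = I*√1743 - 6/(135 + √2*√(-7704)) = I*√1743 - 6/(135 + √2*(6*I*√214)) = I*√1743 - 6/(135 + 12*I*√107) = -6/(135 + 12*I*√107) + I*√1743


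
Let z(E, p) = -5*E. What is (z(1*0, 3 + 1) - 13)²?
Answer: 169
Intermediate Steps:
(z(1*0, 3 + 1) - 13)² = (-5*0 - 13)² = (0 - 13)² = (-13)² = 169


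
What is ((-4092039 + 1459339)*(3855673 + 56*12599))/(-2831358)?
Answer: 6004157997950/1415679 ≈ 4.2412e+6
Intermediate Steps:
((-4092039 + 1459339)*(3855673 + 56*12599))/(-2831358) = -2632700*(3855673 + 705544)*(-1/2831358) = -2632700*4561217*(-1/2831358) = -12008315995900*(-1/2831358) = 6004157997950/1415679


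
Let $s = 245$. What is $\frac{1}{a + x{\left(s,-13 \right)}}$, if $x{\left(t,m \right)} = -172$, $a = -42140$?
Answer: $- \frac{1}{42312} \approx -2.3634 \cdot 10^{-5}$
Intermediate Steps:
$\frac{1}{a + x{\left(s,-13 \right)}} = \frac{1}{-42140 - 172} = \frac{1}{-42312} = - \frac{1}{42312}$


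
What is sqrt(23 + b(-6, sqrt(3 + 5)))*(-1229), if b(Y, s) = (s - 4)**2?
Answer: -1229*sqrt(47 - 16*sqrt(2)) ≈ -6067.4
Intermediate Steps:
b(Y, s) = (-4 + s)**2
sqrt(23 + b(-6, sqrt(3 + 5)))*(-1229) = sqrt(23 + (-4 + sqrt(3 + 5))**2)*(-1229) = sqrt(23 + (-4 + sqrt(8))**2)*(-1229) = sqrt(23 + (-4 + 2*sqrt(2))**2)*(-1229) = -1229*sqrt(23 + (-4 + 2*sqrt(2))**2)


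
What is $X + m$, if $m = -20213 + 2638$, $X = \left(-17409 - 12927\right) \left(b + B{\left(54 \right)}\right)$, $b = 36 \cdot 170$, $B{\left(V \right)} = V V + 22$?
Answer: $-274801063$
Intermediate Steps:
$B{\left(V \right)} = 22 + V^{2}$ ($B{\left(V \right)} = V^{2} + 22 = 22 + V^{2}$)
$b = 6120$
$X = -274783488$ ($X = \left(-17409 - 12927\right) \left(6120 + \left(22 + 54^{2}\right)\right) = - 30336 \left(6120 + \left(22 + 2916\right)\right) = - 30336 \left(6120 + 2938\right) = \left(-30336\right) 9058 = -274783488$)
$m = -17575$
$X + m = -274783488 - 17575 = -274801063$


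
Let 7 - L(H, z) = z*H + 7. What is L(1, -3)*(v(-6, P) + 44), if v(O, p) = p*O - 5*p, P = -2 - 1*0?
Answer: 198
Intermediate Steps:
P = -2 (P = -2 + 0 = -2)
v(O, p) = -5*p + O*p (v(O, p) = O*p - 5*p = -5*p + O*p)
L(H, z) = -H*z (L(H, z) = 7 - (z*H + 7) = 7 - (H*z + 7) = 7 - (7 + H*z) = 7 + (-7 - H*z) = -H*z)
L(1, -3)*(v(-6, P) + 44) = (-1*1*(-3))*(-2*(-5 - 6) + 44) = 3*(-2*(-11) + 44) = 3*(22 + 44) = 3*66 = 198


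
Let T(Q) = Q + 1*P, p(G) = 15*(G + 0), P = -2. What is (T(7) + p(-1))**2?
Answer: 100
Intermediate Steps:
p(G) = 15*G
T(Q) = -2 + Q (T(Q) = Q + 1*(-2) = Q - 2 = -2 + Q)
(T(7) + p(-1))**2 = ((-2 + 7) + 15*(-1))**2 = (5 - 15)**2 = (-10)**2 = 100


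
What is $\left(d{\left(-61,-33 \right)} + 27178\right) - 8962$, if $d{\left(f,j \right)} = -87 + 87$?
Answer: $18216$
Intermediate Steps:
$d{\left(f,j \right)} = 0$
$\left(d{\left(-61,-33 \right)} + 27178\right) - 8962 = \left(0 + 27178\right) - 8962 = 27178 - 8962 = 18216$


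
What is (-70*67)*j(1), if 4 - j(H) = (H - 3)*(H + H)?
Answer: -37520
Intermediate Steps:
j(H) = 4 - 2*H*(-3 + H) (j(H) = 4 - (H - 3)*(H + H) = 4 - (-3 + H)*2*H = 4 - 2*H*(-3 + H))
(-70*67)*j(1) = (-70*67)*(4 - 2*1² + 6*1) = -4690*(4 - 2*1 + 6) = -4690*(4 - 2 + 6) = -4690*8 = -37520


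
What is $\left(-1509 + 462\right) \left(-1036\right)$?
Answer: $1084692$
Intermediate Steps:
$\left(-1509 + 462\right) \left(-1036\right) = \left(-1047\right) \left(-1036\right) = 1084692$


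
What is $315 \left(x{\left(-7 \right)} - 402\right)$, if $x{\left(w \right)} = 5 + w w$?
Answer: $-109620$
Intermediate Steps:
$x{\left(w \right)} = 5 + w^{2}$
$315 \left(x{\left(-7 \right)} - 402\right) = 315 \left(\left(5 + \left(-7\right)^{2}\right) - 402\right) = 315 \left(\left(5 + 49\right) - 402\right) = 315 \left(54 - 402\right) = 315 \left(-348\right) = -109620$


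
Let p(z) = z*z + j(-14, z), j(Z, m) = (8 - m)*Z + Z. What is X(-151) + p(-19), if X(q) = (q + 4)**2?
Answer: 21578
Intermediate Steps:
X(q) = (4 + q)**2
j(Z, m) = Z + Z*(8 - m) (j(Z, m) = Z*(8 - m) + Z = Z + Z*(8 - m))
p(z) = -126 + z**2 + 14*z (p(z) = z*z - 14*(9 - z) = z**2 + (-126 + 14*z) = -126 + z**2 + 14*z)
X(-151) + p(-19) = (4 - 151)**2 + (-126 + (-19)**2 + 14*(-19)) = (-147)**2 + (-126 + 361 - 266) = 21609 - 31 = 21578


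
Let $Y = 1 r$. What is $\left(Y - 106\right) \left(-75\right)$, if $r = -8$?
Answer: $8550$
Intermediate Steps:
$Y = -8$ ($Y = 1 \left(-8\right) = -8$)
$\left(Y - 106\right) \left(-75\right) = \left(-8 - 106\right) \left(-75\right) = \left(-114\right) \left(-75\right) = 8550$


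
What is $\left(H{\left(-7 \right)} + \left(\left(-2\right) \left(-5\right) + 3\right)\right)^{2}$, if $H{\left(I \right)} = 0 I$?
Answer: $169$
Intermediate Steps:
$H{\left(I \right)} = 0$
$\left(H{\left(-7 \right)} + \left(\left(-2\right) \left(-5\right) + 3\right)\right)^{2} = \left(0 + \left(\left(-2\right) \left(-5\right) + 3\right)\right)^{2} = \left(0 + \left(10 + 3\right)\right)^{2} = \left(0 + 13\right)^{2} = 13^{2} = 169$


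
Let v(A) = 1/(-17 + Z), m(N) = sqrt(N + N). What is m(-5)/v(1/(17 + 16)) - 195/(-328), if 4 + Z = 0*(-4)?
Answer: 195/328 - 21*I*sqrt(10) ≈ 0.59451 - 66.408*I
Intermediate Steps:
Z = -4 (Z = -4 + 0*(-4) = -4 + 0 = -4)
m(N) = sqrt(2)*sqrt(N) (m(N) = sqrt(2*N) = sqrt(2)*sqrt(N))
v(A) = -1/21 (v(A) = 1/(-17 - 4) = 1/(-21) = -1/21)
m(-5)/v(1/(17 + 16)) - 195/(-328) = (sqrt(2)*sqrt(-5))/(-1/21) - 195/(-328) = (sqrt(2)*(I*sqrt(5)))*(-21) - 195*(-1/328) = (I*sqrt(10))*(-21) + 195/328 = -21*I*sqrt(10) + 195/328 = 195/328 - 21*I*sqrt(10)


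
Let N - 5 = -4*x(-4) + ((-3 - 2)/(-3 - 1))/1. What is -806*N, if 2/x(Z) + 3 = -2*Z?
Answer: -37479/10 ≈ -3747.9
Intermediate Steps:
x(Z) = 2/(-3 - 2*Z)
N = 93/20 (N = 5 + (-(-8)/(3 + 2*(-4)) + ((-3 - 2)/(-3 - 1))/1) = 5 + (-(-8)/(3 - 8) - 5/(-4)*1) = 5 + (-(-8)/(-5) - 5*(-1/4)*1) = 5 + (-(-8)*(-1)/5 + (5/4)*1) = 5 + (-4*2/5 + 5/4) = 5 + (-8/5 + 5/4) = 5 - 7/20 = 93/20 ≈ 4.6500)
-806*N = -806*93/20 = -37479/10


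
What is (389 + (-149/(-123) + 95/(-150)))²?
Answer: 25512714529/168100 ≈ 1.5177e+5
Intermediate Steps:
(389 + (-149/(-123) + 95/(-150)))² = (389 + (-149*(-1/123) + 95*(-1/150)))² = (389 + (149/123 - 19/30))² = (389 + 237/410)² = (159727/410)² = 25512714529/168100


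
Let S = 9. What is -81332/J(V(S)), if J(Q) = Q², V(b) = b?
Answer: -81332/81 ≈ -1004.1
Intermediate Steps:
-81332/J(V(S)) = -81332/(9²) = -81332/81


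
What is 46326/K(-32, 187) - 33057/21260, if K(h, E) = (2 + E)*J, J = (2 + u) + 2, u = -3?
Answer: 46602047/191340 ≈ 243.56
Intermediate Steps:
J = 1 (J = (2 - 3) + 2 = -1 + 2 = 1)
K(h, E) = 2 + E (K(h, E) = (2 + E)*1 = 2 + E)
46326/K(-32, 187) - 33057/21260 = 46326/(2 + 187) - 33057/21260 = 46326/189 - 33057*1/21260 = 46326*(1/189) - 33057/21260 = 2206/9 - 33057/21260 = 46602047/191340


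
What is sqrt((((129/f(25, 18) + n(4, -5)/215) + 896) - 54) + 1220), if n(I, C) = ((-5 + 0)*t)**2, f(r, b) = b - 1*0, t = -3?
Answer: sqrt(137801670)/258 ≈ 45.500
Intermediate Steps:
f(r, b) = b (f(r, b) = b + 0 = b)
n(I, C) = 225 (n(I, C) = ((-5 + 0)*(-3))**2 = (-5*(-3))**2 = 15**2 = 225)
sqrt((((129/f(25, 18) + n(4, -5)/215) + 896) - 54) + 1220) = sqrt((((129/18 + 225/215) + 896) - 54) + 1220) = sqrt((((129*(1/18) + 225*(1/215)) + 896) - 54) + 1220) = sqrt((((43/6 + 45/43) + 896) - 54) + 1220) = sqrt(((2119/258 + 896) - 54) + 1220) = sqrt((233287/258 - 54) + 1220) = sqrt(219355/258 + 1220) = sqrt(534115/258) = sqrt(137801670)/258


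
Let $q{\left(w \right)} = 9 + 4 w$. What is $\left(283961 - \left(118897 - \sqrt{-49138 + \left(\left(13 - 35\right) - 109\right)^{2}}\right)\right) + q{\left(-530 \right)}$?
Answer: $162953 + 3 i \sqrt{3553} \approx 1.6295 \cdot 10^{5} + 178.82 i$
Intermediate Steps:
$\left(283961 - \left(118897 - \sqrt{-49138 + \left(\left(13 - 35\right) - 109\right)^{2}}\right)\right) + q{\left(-530 \right)} = \left(283961 - \left(118897 - \sqrt{-49138 + \left(\left(13 - 35\right) - 109\right)^{2}}\right)\right) + \left(9 + 4 \left(-530\right)\right) = \left(283961 - \left(118897 - \sqrt{-49138 + \left(\left(13 - 35\right) - 109\right)^{2}}\right)\right) + \left(9 - 2120\right) = \left(283961 - \left(118897 - \sqrt{-49138 + \left(-22 - 109\right)^{2}}\right)\right) - 2111 = \left(283961 - \left(118897 - \sqrt{-49138 + \left(-131\right)^{2}}\right)\right) - 2111 = \left(283961 - \left(118897 - \sqrt{-49138 + 17161}\right)\right) - 2111 = \left(283961 - \left(118897 - 3 i \sqrt{3553}\right)\right) - 2111 = \left(165064 + 3 i \sqrt{3553}\right) - 2111 = 162953 + 3 i \sqrt{3553}$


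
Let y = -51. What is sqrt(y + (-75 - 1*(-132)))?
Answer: sqrt(6) ≈ 2.4495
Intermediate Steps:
sqrt(y + (-75 - 1*(-132))) = sqrt(-51 + (-75 - 1*(-132))) = sqrt(-51 + (-75 + 132)) = sqrt(-51 + 57) = sqrt(6)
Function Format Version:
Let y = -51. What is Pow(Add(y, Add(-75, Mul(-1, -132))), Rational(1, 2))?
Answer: Pow(6, Rational(1, 2)) ≈ 2.4495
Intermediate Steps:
Pow(Add(y, Add(-75, Mul(-1, -132))), Rational(1, 2)) = Pow(Add(-51, Add(-75, Mul(-1, -132))), Rational(1, 2)) = Pow(Add(-51, Add(-75, 132)), Rational(1, 2)) = Pow(Add(-51, 57), Rational(1, 2)) = Pow(6, Rational(1, 2))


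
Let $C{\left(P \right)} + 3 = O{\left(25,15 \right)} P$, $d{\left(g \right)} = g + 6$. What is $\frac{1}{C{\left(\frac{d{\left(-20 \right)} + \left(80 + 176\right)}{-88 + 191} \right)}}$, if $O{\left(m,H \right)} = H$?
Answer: $\frac{103}{3321} \approx 0.031015$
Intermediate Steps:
$d{\left(g \right)} = 6 + g$
$C{\left(P \right)} = -3 + 15 P$
$\frac{1}{C{\left(\frac{d{\left(-20 \right)} + \left(80 + 176\right)}{-88 + 191} \right)}} = \frac{1}{-3 + 15 \frac{\left(6 - 20\right) + \left(80 + 176\right)}{-88 + 191}} = \frac{1}{-3 + 15 \frac{-14 + 256}{103}} = \frac{1}{-3 + 15 \cdot 242 \cdot \frac{1}{103}} = \frac{1}{-3 + 15 \cdot \frac{242}{103}} = \frac{1}{-3 + \frac{3630}{103}} = \frac{1}{\frac{3321}{103}} = \frac{103}{3321}$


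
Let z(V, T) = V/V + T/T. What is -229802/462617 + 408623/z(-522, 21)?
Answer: 189035486787/925234 ≈ 2.0431e+5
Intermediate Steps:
z(V, T) = 2 (z(V, T) = 1 + 1 = 2)
-229802/462617 + 408623/z(-522, 21) = -229802/462617 + 408623/2 = 189035486787/925234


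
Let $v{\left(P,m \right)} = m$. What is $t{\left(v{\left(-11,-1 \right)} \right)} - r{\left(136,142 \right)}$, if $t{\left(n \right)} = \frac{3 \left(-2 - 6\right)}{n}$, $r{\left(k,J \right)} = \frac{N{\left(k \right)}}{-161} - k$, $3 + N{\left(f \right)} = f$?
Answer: $\frac{3699}{23} \approx 160.83$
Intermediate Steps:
$N{\left(f \right)} = -3 + f$
$r{\left(k,J \right)} = \frac{3}{161} - \frac{162 k}{161}$ ($r{\left(k,J \right)} = \frac{-3 + k}{-161} - k = \left(-3 + k\right) \left(- \frac{1}{161}\right) - k = \left(\frac{3}{161} - \frac{k}{161}\right) - k = \frac{3}{161} - \frac{162 k}{161}$)
$t{\left(n \right)} = - \frac{24}{n}$ ($t{\left(n \right)} = \frac{3 \left(-8\right)}{n} = - \frac{24}{n}$)
$t{\left(v{\left(-11,-1 \right)} \right)} - r{\left(136,142 \right)} = - \frac{24}{-1} - \left(\frac{3}{161} - \frac{22032}{161}\right) = \left(-24\right) \left(-1\right) - \left(\frac{3}{161} - \frac{22032}{161}\right) = 24 - - \frac{3147}{23} = 24 + \frac{3147}{23} = \frac{3699}{23}$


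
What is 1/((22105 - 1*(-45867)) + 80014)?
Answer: 1/147986 ≈ 6.7574e-6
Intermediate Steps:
1/((22105 - 1*(-45867)) + 80014) = 1/((22105 + 45867) + 80014) = 1/(67972 + 80014) = 1/147986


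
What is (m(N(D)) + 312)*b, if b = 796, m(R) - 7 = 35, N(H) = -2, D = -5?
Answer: 281784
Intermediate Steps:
m(R) = 42 (m(R) = 7 + 35 = 42)
(m(N(D)) + 312)*b = (42 + 312)*796 = 354*796 = 281784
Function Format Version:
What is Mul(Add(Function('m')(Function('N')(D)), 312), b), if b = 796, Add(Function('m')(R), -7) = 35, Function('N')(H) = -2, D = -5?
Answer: 281784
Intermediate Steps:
Function('m')(R) = 42 (Function('m')(R) = Add(7, 35) = 42)
Mul(Add(Function('m')(Function('N')(D)), 312), b) = Mul(Add(42, 312), 796) = Mul(354, 796) = 281784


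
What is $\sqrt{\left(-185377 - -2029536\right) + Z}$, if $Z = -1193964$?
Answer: $\sqrt{650195} \approx 806.35$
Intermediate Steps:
$\sqrt{\left(-185377 - -2029536\right) + Z} = \sqrt{\left(-185377 - -2029536\right) - 1193964} = \sqrt{\left(-185377 + 2029536\right) - 1193964} = \sqrt{1844159 - 1193964} = \sqrt{650195}$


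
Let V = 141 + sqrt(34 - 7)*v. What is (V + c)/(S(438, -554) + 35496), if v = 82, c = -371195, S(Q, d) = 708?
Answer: -185527/18102 + 41*sqrt(3)/6034 ≈ -10.237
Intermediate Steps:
V = 141 + 246*sqrt(3) (V = 141 + sqrt(34 - 7)*82 = 141 + sqrt(27)*82 = 141 + (3*sqrt(3))*82 = 141 + 246*sqrt(3) ≈ 567.08)
(V + c)/(S(438, -554) + 35496) = ((141 + 246*sqrt(3)) - 371195)/(708 + 35496) = (-371054 + 246*sqrt(3))/36204 = (-371054 + 246*sqrt(3))*(1/36204) = -185527/18102 + 41*sqrt(3)/6034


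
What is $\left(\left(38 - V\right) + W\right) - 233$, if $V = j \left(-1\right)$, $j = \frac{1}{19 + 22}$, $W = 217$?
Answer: $\frac{903}{41} \approx 22.024$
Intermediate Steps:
$j = \frac{1}{41} \approx 0.02439$
$V = - \frac{1}{41}$ ($V = \frac{1}{41} \left(-1\right) = - \frac{1}{41} \approx -0.02439$)
$\left(\left(38 - V\right) + W\right) - 233 = \left(\left(38 - - \frac{1}{41}\right) + 217\right) - 233 = \left(\left(38 + \frac{1}{41}\right) + 217\right) - 233 = \left(\frac{1559}{41} + 217\right) - 233 = \frac{10456}{41} - 233 = \frac{903}{41}$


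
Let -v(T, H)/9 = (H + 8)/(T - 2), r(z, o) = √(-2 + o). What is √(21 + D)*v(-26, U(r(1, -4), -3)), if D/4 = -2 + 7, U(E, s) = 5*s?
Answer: -9*√41/4 ≈ -14.407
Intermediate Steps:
v(T, H) = -9*(8 + H)/(-2 + T) (v(T, H) = -9*(H + 8)/(T - 2) = -9*(8 + H)/(-2 + T))
D = 20 (D = 4*(-2 + 7) = 4*5 = 20)
√(21 + D)*v(-26, U(r(1, -4), -3)) = √(21 + 20)*(9*(-8 - 5*(-3))/(-2 - 26)) = √41*(9*(-8 - 1*(-15))/(-28)) = √41*(9*(-1/28)*(-8 + 15)) = √41*(9*(-1/28)*7) = √41*(-9/4) = -9*√41/4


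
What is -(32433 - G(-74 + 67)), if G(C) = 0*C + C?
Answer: -32440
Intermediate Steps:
G(C) = C (G(C) = 0 + C = C)
-(32433 - G(-74 + 67)) = -(32433 - (-74 + 67)) = -(32433 - 1*(-7)) = -(32433 + 7) = -1*32440 = -32440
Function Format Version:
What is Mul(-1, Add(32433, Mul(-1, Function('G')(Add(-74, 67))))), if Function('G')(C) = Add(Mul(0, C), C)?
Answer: -32440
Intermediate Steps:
Function('G')(C) = C (Function('G')(C) = Add(0, C) = C)
Mul(-1, Add(32433, Mul(-1, Function('G')(Add(-74, 67))))) = Mul(-1, Add(32433, Mul(-1, Add(-74, 67)))) = Mul(-1, Add(32433, Mul(-1, -7))) = Mul(-1, Add(32433, 7)) = Mul(-1, 32440) = -32440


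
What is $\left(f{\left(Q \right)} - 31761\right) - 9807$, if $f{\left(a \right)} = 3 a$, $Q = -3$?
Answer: $-41577$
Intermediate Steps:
$\left(f{\left(Q \right)} - 31761\right) - 9807 = \left(3 \left(-3\right) - 31761\right) - 9807 = \left(-9 - 31761\right) - 9807 = -31770 - 9807 = -41577$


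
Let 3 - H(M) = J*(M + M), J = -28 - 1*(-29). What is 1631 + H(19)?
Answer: 1596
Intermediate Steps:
J = 1 (J = -28 + 29 = 1)
H(M) = 3 - 2*M (H(M) = 3 - (M + M) = 3 - 2*M)
1631 + H(19) = 1631 + (3 - 2*19) = 1631 + (3 - 38) = 1631 - 35 = 1596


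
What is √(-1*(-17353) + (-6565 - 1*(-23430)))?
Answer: 3*√3802 ≈ 184.98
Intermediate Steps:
√(-1*(-17353) + (-6565 - 1*(-23430))) = √(17353 + (-6565 + 23430)) = √(17353 + 16865) = √34218 = 3*√3802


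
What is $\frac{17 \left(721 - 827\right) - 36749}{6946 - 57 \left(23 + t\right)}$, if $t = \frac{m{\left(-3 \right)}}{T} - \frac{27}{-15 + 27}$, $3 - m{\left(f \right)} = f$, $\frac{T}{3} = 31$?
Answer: $- \frac{4780324}{714187} \approx -6.6934$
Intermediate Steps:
$T = 93$ ($T = 3 \cdot 31 = 93$)
$m{\left(f \right)} = 3 - f$
$t = - \frac{271}{124}$ ($t = \frac{3 - -3}{93} - \frac{27}{-15 + 27} = \left(3 + 3\right) \frac{1}{93} - \frac{27}{12} = 6 \cdot \frac{1}{93} - \frac{9}{4} = \frac{2}{31} - \frac{9}{4} = - \frac{271}{124} \approx -2.1855$)
$\frac{17 \left(721 - 827\right) - 36749}{6946 - 57 \left(23 + t\right)} = \frac{17 \left(721 - 827\right) - 36749}{6946 - 57 \left(23 - \frac{271}{124}\right)} = \frac{17 \left(-106\right) - 36749}{6946 - \frac{147117}{124}} = \frac{-1802 - 36749}{6946 - \frac{147117}{124}} = - \frac{38551}{\frac{714187}{124}} = \left(-38551\right) \frac{124}{714187} = - \frac{4780324}{714187}$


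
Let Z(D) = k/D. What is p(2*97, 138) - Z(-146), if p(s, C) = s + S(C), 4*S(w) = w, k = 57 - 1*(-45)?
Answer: 33463/146 ≈ 229.20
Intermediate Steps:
k = 102 (k = 57 + 45 = 102)
S(w) = w/4
p(s, C) = s + C/4
Z(D) = 102/D
p(2*97, 138) - Z(-146) = (2*97 + (1/4)*138) - 102/(-146) = (194 + 69/2) - 102*(-1)/146 = 457/2 - 1*(-51/73) = 457/2 + 51/73 = 33463/146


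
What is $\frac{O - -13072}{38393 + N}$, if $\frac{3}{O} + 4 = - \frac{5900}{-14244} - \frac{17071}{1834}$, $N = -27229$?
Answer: $\frac{550374848561}{470050044014} \approx 1.1709$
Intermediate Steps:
$O = - \frac{19592622}{84208177}$ ($O = \frac{3}{-4 - \left(- \frac{1475}{3561} + \frac{17071}{1834}\right)} = \frac{3}{-4 - \frac{58084681}{6530874}} = \frac{3}{- \frac{84208177}{6530874}} = 3 \left(- \frac{6530874}{84208177}\right) = - \frac{19592622}{84208177} \approx -0.23267$)
$\frac{O - -13072}{38393 + N} = \frac{- \frac{19592622}{84208177} - -13072}{38393 - 27229} = \frac{- \frac{19592622}{84208177} + 13072}{11164} = \frac{1100749697122}{84208177} \cdot \frac{1}{11164} = \frac{550374848561}{470050044014}$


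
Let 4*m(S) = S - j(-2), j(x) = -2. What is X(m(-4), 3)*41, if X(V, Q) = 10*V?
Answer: -205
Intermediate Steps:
m(S) = 1/2 + S/4 (m(S) = (S - 1*(-2))/4 = (S + 2)/4 = (2 + S)/4 = 1/2 + S/4)
X(m(-4), 3)*41 = (10*(1/2 + (1/4)*(-4)))*41 = (10*(1/2 - 1))*41 = (10*(-1/2))*41 = -5*41 = -205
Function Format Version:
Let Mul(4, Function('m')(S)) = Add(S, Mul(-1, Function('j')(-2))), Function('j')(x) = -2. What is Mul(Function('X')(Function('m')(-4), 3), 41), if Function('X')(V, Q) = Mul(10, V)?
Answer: -205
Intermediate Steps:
Function('m')(S) = Add(Rational(1, 2), Mul(Rational(1, 4), S)) (Function('m')(S) = Mul(Rational(1, 4), Add(S, Mul(-1, -2))) = Mul(Rational(1, 4), Add(S, 2)) = Mul(Rational(1, 4), Add(2, S)) = Add(Rational(1, 2), Mul(Rational(1, 4), S)))
Mul(Function('X')(Function('m')(-4), 3), 41) = Mul(Mul(10, Add(Rational(1, 2), Mul(Rational(1, 4), -4))), 41) = Mul(Mul(10, Add(Rational(1, 2), -1)), 41) = Mul(Mul(10, Rational(-1, 2)), 41) = Mul(-5, 41) = -205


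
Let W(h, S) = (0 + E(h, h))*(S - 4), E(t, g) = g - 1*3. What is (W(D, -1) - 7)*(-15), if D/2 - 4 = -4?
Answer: -120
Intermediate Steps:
D = 0 (D = 8 + 2*(-4) = 8 - 8 = 0)
E(t, g) = -3 + g (E(t, g) = g - 3 = -3 + g)
W(h, S) = (-4 + S)*(-3 + h) (W(h, S) = (0 + (-3 + h))*(S - 4) = (-3 + h)*(-4 + S) = (-4 + S)*(-3 + h))
(W(D, -1) - 7)*(-15) = ((-4 - 1)*(-3 + 0) - 7)*(-15) = (-5*(-3) - 7)*(-15) = (15 - 7)*(-15) = 8*(-15) = -120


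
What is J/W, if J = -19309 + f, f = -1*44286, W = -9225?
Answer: 12719/1845 ≈ 6.8938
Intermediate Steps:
f = -44286
J = -63595 (J = -19309 - 44286 = -63595)
J/W = -63595/(-9225) = -63595*(-1/9225) = 12719/1845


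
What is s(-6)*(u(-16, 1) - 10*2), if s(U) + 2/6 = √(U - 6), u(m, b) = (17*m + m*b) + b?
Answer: 307/3 - 614*I*√3 ≈ 102.33 - 1063.5*I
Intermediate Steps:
u(m, b) = b + 17*m + b*m (u(m, b) = (17*m + b*m) + b = b + 17*m + b*m)
s(U) = -⅓ + √(-6 + U) (s(U) = -⅓ + √(U - 6) = -⅓ + √(-6 + U))
s(-6)*(u(-16, 1) - 10*2) = (-⅓ + √(-6 - 6))*((1 + 17*(-16) + 1*(-16)) - 10*2) = (-⅓ + √(-12))*((1 - 272 - 16) - 20) = (-⅓ + 2*I*√3)*(-287 - 20) = (-⅓ + 2*I*√3)*(-307) = 307/3 - 614*I*√3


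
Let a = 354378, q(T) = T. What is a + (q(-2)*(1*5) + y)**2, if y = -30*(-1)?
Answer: 354778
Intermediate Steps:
y = 30
a + (q(-2)*(1*5) + y)**2 = 354378 + (-2*5 + 30)**2 = 354378 + (-10 + 30)**2 = 354378 + 20**2 = 354378 + 400 = 354778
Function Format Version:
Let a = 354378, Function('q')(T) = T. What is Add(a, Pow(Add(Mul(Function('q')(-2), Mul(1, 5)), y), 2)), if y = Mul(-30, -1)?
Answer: 354778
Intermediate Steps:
y = 30
Add(a, Pow(Add(Mul(Function('q')(-2), Mul(1, 5)), y), 2)) = Add(354378, Pow(Add(Mul(-2, Mul(1, 5)), 30), 2)) = Add(354378, Pow(Add(Mul(-2, 5), 30), 2)) = Add(354378, Pow(Add(-10, 30), 2)) = Add(354378, Pow(20, 2)) = Add(354378, 400) = 354778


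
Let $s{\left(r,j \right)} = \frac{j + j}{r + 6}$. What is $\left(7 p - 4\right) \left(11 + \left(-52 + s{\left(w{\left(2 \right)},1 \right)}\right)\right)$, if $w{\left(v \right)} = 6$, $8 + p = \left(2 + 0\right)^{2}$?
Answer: $\frac{3920}{3} \approx 1306.7$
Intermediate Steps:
$p = -4$ ($p = -8 + \left(2 + 0\right)^{2} = -8 + 2^{2} = -8 + 4 = -4$)
$s{\left(r,j \right)} = \frac{2 j}{6 + r}$
$\left(7 p - 4\right) \left(11 + \left(-52 + s{\left(w{\left(2 \right)},1 \right)}\right)\right) = \left(7 \left(-4\right) - 4\right) \left(11 - \left(52 - \frac{2}{6 + 6}\right)\right) = \left(-28 - 4\right) \left(11 - \left(52 - \frac{2}{12}\right)\right) = - 32 \left(11 - \left(52 - \frac{1}{6}\right)\right) = - 32 \left(11 + \left(-52 + \frac{1}{6}\right)\right) = - 32 \left(11 - \frac{311}{6}\right) = \left(-32\right) \left(- \frac{245}{6}\right) = \frac{3920}{3}$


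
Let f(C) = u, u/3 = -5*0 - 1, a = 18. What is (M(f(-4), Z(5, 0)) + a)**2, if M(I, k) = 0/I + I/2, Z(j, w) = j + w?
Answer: 1089/4 ≈ 272.25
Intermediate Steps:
u = -3 (u = 3*(-5*0 - 1) = 3*(0 - 1) = 3*(-1) = -3)
f(C) = -3
M(I, k) = I/2 (M(I, k) = 0 + I*(1/2) = 0 + I/2 = I/2)
(M(f(-4), Z(5, 0)) + a)**2 = ((1/2)*(-3) + 18)**2 = (-3/2 + 18)**2 = (33/2)**2 = 1089/4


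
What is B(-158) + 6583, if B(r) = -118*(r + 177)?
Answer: 4341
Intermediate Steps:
B(r) = -20886 - 118*r (B(r) = -118*(177 + r) = -20886 - 118*r)
B(-158) + 6583 = (-20886 - 118*(-158)) + 6583 = (-20886 + 18644) + 6583 = -2242 + 6583 = 4341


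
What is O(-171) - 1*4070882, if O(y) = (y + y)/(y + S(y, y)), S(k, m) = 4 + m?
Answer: -687978887/169 ≈ -4.0709e+6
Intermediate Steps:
O(y) = 2*y/(4 + 2*y) (O(y) = (y + y)/(y + (4 + y)) = (2*y)/(4 + 2*y) = 2*y/(4 + 2*y))
O(-171) - 1*4070882 = -171/(2 - 171) - 1*4070882 = -171/(-169) - 4070882 = -171*(-1/169) - 4070882 = 171/169 - 4070882 = -687978887/169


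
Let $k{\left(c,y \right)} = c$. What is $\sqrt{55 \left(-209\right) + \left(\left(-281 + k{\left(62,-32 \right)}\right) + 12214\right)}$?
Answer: $10 \sqrt{5} \approx 22.361$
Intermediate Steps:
$\sqrt{55 \left(-209\right) + \left(\left(-281 + k{\left(62,-32 \right)}\right) + 12214\right)} = \sqrt{55 \left(-209\right) + \left(\left(-281 + 62\right) + 12214\right)} = \sqrt{-11495 + \left(-219 + 12214\right)} = \sqrt{-11495 + 11995} = \sqrt{500} = 10 \sqrt{5}$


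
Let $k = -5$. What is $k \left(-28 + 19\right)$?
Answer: $45$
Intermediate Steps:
$k \left(-28 + 19\right) = - 5 \left(-28 + 19\right) = \left(-5\right) \left(-9\right) = 45$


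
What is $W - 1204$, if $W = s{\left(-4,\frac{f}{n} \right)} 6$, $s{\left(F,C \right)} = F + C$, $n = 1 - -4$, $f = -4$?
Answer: $- \frac{6164}{5} \approx -1232.8$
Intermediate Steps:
$n = 5$ ($n = 1 + 4 = 5$)
$s{\left(F,C \right)} = C + F$
$W = - \frac{144}{5}$ ($W = \left(- \frac{4}{5} - 4\right) 6 = \left(- \frac{24}{5}\right) 6 = - \frac{144}{5} \approx -28.8$)
$W - 1204 = - \frac{144}{5} - 1204 = - \frac{6164}{5}$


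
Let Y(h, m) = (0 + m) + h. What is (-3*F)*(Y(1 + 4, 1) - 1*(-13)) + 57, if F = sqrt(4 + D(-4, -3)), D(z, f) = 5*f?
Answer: 57 - 57*I*sqrt(11) ≈ 57.0 - 189.05*I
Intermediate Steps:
Y(h, m) = h + m (Y(h, m) = m + h = h + m)
F = I*sqrt(11) (F = sqrt(4 + 5*(-3)) = sqrt(4 - 15) = sqrt(-11) = I*sqrt(11) ≈ 3.3166*I)
(-3*F)*(Y(1 + 4, 1) - 1*(-13)) + 57 = (-3*I*sqrt(11))*(((1 + 4) + 1) - 1*(-13)) + 57 = (-3*I*sqrt(11))*((5 + 1) + 13) + 57 = (-3*I*sqrt(11))*(6 + 13) + 57 = -3*I*sqrt(11)*19 + 57 = -57*I*sqrt(11) + 57 = 57 - 57*I*sqrt(11)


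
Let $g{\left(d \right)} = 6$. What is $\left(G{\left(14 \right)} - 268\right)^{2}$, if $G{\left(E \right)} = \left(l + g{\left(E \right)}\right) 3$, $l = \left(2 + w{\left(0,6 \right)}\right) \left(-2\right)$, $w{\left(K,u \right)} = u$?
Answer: $88804$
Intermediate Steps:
$l = -16$ ($l = \left(2 + 6\right) \left(-2\right) = 8 \left(-2\right) = -16$)
$G{\left(E \right)} = -30$ ($G{\left(E \right)} = \left(-16 + 6\right) 3 = \left(-10\right) 3 = -30$)
$\left(G{\left(14 \right)} - 268\right)^{2} = \left(-30 - 268\right)^{2} = \left(-298\right)^{2} = 88804$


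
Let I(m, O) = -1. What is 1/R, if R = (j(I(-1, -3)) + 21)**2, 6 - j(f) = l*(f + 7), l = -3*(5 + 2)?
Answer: 1/23409 ≈ 4.2719e-5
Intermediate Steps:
l = -21 (l = -3*7 = -21)
j(f) = 153 + 21*f (j(f) = 6 - (-21)*(f + 7) = 6 - (-21)*(7 + f) = 6 - (-147 - 21*f) = 6 + (147 + 21*f) = 153 + 21*f)
R = 23409 (R = ((153 + 21*(-1)) + 21)**2 = ((153 - 21) + 21)**2 = (132 + 21)**2 = 153**2 = 23409)
1/R = 1/23409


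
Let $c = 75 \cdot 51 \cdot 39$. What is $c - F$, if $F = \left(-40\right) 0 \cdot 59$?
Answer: $149175$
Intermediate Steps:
$F = 0$ ($F = 0 \cdot 59 = 0$)
$c = 149175$ ($c = 3825 \cdot 39 = 149175$)
$c - F = 149175 - 0 = 149175 + 0 = 149175$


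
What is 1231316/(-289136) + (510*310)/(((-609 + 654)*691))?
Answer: 123743843/149844732 ≈ 0.82581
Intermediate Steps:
1231316/(-289136) + (510*310)/(((-609 + 654)*691)) = 1231316*(-1/289136) + 158100/((45*691)) = -307829/72284 + 158100/31095 = -307829/72284 + 158100*(1/31095) = -307829/72284 + 10540/2073 = 123743843/149844732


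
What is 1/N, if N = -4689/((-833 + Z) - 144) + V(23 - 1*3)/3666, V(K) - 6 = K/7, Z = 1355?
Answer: -3666/45467 ≈ -0.080630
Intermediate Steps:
V(K) = 6 + K/7
N = -45467/3666 (N = -4689/((-833 + 1355) - 144) + (6 + (23 - 1*3)/7)/3666 = -4689/(522 - 144) + (6 + (23 - 3)/7)*(1/3666) = -4689/378 + (6 + (⅐)*20)*(1/3666) = -4689*1/378 + (6 + 20/7)*(1/3666) = -521/42 + (62/7)*(1/3666) = -521/42 + 31/12831 = -45467/3666 ≈ -12.402)
1/N = 1/(-45467/3666) = -3666/45467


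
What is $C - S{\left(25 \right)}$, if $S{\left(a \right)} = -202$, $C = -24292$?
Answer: $-24090$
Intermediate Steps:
$C - S{\left(25 \right)} = -24292 - -202 = -24292 + 202 = -24090$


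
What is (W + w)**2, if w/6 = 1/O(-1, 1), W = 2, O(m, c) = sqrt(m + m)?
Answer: (2 - 3*I*sqrt(2))**2 ≈ -14.0 - 16.971*I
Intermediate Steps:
O(m, c) = sqrt(2)*sqrt(m) (O(m, c) = sqrt(2*m) = sqrt(2)*sqrt(m))
w = -3*I*sqrt(2) (w = 6/((sqrt(2)*sqrt(-1))) = 6/((sqrt(2)*I)) = 6/((I*sqrt(2))) = 6*(-I*sqrt(2)/2) = -3*I*sqrt(2) ≈ -4.2426*I)
(W + w)**2 = (2 - 3*I*sqrt(2))**2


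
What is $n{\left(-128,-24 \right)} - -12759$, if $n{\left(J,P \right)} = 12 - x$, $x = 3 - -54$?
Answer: $12714$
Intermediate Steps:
$x = 57$ ($x = 3 + 54 = 57$)
$n{\left(J,P \right)} = -45$ ($n{\left(J,P \right)} = 12 - 57 = -45$)
$n{\left(-128,-24 \right)} - -12759 = -45 - -12759 = -45 + 12759 = 12714$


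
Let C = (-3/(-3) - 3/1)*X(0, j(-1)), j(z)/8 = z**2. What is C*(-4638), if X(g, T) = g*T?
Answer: 0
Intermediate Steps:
j(z) = 8*z**2
X(g, T) = T*g
C = 0 (C = (-3/(-3) - 3/1)*((8*(-1)**2)*0) = (-3*(-1/3) - 3*1)*((8*1)*0) = (1 - 3)*(8*0) = -2*0 = 0)
C*(-4638) = 0*(-4638) = 0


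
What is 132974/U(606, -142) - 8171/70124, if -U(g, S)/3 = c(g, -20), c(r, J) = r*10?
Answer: -2368304389/318713580 ≈ -7.4308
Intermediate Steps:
c(r, J) = 10*r
U(g, S) = -30*g
132974/U(606, -142) - 8171/70124 = 132974/((-30*606)) - 8171/70124 = 132974/(-18180) - 8171*1/70124 = 132974*(-1/18180) - 8171/70124 = -66487/9090 - 8171/70124 = -2368304389/318713580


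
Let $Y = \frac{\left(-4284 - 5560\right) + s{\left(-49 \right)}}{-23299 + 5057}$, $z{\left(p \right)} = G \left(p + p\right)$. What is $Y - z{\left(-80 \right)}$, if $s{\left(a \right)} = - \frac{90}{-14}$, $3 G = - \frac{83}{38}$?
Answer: $- \frac{843962969}{7278558} \approx -115.95$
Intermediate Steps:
$G = - \frac{83}{114}$ ($G = \frac{\left(-83\right) \frac{1}{38}}{3} = \frac{1}{3} \left(- \frac{83}{38}\right) = - \frac{83}{114} \approx -0.72807$)
$s{\left(a \right)} = \frac{45}{7}$ ($s{\left(a \right)} = \left(-90\right) \left(- \frac{1}{14}\right) = \frac{45}{7}$)
$z{\left(p \right)} = - \frac{83 p}{57}$ ($z{\left(p \right)} = - \frac{83 \left(p + p\right)}{114} = - \frac{83 \cdot 2 p}{114} = - \frac{83 p}{57}$)
$Y = \frac{68863}{127694}$ ($Y = \frac{\left(-4284 - 5560\right) + \frac{45}{7}}{-23299 + 5057} = \frac{-9844 + \frac{45}{7}}{-18242} = \left(- \frac{68863}{7}\right) \left(- \frac{1}{18242}\right) = \frac{68863}{127694} \approx 0.53928$)
$Y - z{\left(-80 \right)} = \frac{68863}{127694} - \left(- \frac{83}{57}\right) \left(-80\right) = \frac{68863}{127694} - \frac{6640}{57} = - \frac{843962969}{7278558}$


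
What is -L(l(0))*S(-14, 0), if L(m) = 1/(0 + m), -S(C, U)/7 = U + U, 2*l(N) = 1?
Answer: 0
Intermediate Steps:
l(N) = ½ (l(N) = (½)*1 = ½)
S(C, U) = -14*U (S(C, U) = -7*(U + U) = -14*U)
L(m) = 1/m
-L(l(0))*S(-14, 0) = -(-14*0)/½ = -2*0 = -1*0 = 0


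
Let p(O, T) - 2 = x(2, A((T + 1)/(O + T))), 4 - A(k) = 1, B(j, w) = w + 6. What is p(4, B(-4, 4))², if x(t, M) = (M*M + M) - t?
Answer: 144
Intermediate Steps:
B(j, w) = 6 + w
A(k) = 3 (A(k) = 4 - 1*1 = 4 - 1 = 3)
x(t, M) = M + M² - t (x(t, M) = (M² + M) - t = (M + M²) - t = M + M² - t)
p(O, T) = 12 (p(O, T) = 2 + (3 + 3² - 1*2) = 2 + (3 + 9 - 2) = 2 + 10 = 12)
p(4, B(-4, 4))² = 12² = 144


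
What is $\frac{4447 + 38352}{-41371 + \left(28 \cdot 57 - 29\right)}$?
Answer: $- \frac{42799}{39804} \approx -1.0752$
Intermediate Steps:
$\frac{4447 + 38352}{-41371 + \left(28 \cdot 57 - 29\right)} = \frac{42799}{-41371 + \left(1596 - 29\right)} = \frac{42799}{-41371 + 1567} = \frac{42799}{-39804} = 42799 \left(- \frac{1}{39804}\right) = - \frac{42799}{39804}$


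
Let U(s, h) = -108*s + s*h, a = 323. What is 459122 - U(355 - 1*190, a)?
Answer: 423647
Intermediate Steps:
U(s, h) = -108*s + h*s
459122 - U(355 - 1*190, a) = 459122 - (355 - 1*190)*(-108 + 323) = 459122 - (355 - 190)*215 = 459122 - 165*215 = 459122 - 1*35475 = 459122 - 35475 = 423647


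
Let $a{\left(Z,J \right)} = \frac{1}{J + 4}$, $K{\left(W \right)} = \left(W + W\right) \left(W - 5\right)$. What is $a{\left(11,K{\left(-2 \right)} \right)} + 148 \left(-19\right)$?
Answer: $- \frac{89983}{32} \approx -2812.0$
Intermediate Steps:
$K{\left(W \right)} = 2 W \left(-5 + W\right)$
$a{\left(Z,J \right)} = \frac{1}{4 + J}$
$a{\left(11,K{\left(-2 \right)} \right)} + 148 \left(-19\right) = \frac{1}{4 + 2 \left(-2\right) \left(-5 - 2\right)} + 148 \left(-19\right) = \frac{1}{4 + 2 \left(-2\right) \left(-7\right)} - 2812 = \frac{1}{4 + 28} - 2812 = \frac{1}{32} - 2812 = - \frac{89983}{32}$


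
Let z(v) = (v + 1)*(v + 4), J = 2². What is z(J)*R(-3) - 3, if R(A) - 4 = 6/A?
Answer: 77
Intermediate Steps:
J = 4
z(v) = (1 + v)*(4 + v)
R(A) = 4 + 6/A
z(J)*R(-3) - 3 = (4 + 4² + 5*4)*(4 + 6/(-3)) - 3 = (4 + 16 + 20)*(4 + 6*(-⅓)) - 3 = 40*(4 - 2) - 3 = 40*2 - 3 = 80 - 3 = 77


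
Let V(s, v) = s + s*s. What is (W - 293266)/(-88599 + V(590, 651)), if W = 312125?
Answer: 18859/260091 ≈ 0.072509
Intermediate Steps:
V(s, v) = s + s²
(W - 293266)/(-88599 + V(590, 651)) = (312125 - 293266)/(-88599 + 590*(1 + 590)) = 18859/(-88599 + 590*591) = 18859/(-88599 + 348690) = 18859/260091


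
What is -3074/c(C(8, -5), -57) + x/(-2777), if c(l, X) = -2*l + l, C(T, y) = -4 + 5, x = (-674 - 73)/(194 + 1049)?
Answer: 10610867761/3451811 ≈ 3074.0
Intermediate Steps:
x = -747/1243 ≈ -0.60097
C(T, y) = 1
c(l, X) = -l
-3074/c(C(8, -5), -57) + x/(-2777) = -3074/((-1*1)) - 747/1243/(-2777) = -3074/(-1) - 747/1243*(-1/2777) = -3074*(-1) + 747/3451811 = 3074 + 747/3451811 = 10610867761/3451811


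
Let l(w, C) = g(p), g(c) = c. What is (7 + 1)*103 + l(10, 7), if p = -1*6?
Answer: 818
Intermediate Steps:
p = -6
l(w, C) = -6
(7 + 1)*103 + l(10, 7) = (7 + 1)*103 - 6 = 8*103 - 6 = 824 - 6 = 818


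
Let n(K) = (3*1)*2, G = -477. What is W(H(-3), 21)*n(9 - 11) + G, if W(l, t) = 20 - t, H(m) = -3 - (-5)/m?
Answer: -483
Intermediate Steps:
H(m) = -3 + 5/m
n(K) = 6 (n(K) = 3*2 = 6)
W(H(-3), 21)*n(9 - 11) + G = (20 - 1*21)*6 - 477 = (20 - 21)*6 - 477 = -1*6 - 477 = -6 - 477 = -483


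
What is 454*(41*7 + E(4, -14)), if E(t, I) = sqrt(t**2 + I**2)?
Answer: 130298 + 908*sqrt(53) ≈ 1.3691e+5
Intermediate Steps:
E(t, I) = sqrt(I**2 + t**2)
454*(41*7 + E(4, -14)) = 454*(41*7 + sqrt((-14)**2 + 4**2)) = 454*(287 + sqrt(196 + 16)) = 454*(287 + sqrt(212)) = 454*(287 + 2*sqrt(53)) = 130298 + 908*sqrt(53)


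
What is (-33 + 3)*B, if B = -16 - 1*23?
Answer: 1170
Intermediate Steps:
B = -39 (B = -16 - 23 = -39)
(-33 + 3)*B = (-33 + 3)*(-39) = -30*(-39) = 1170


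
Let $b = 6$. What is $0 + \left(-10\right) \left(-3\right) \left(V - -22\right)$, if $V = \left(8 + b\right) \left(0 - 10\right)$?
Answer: $-3540$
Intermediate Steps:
$V = -140$ ($V = \left(8 + 6\right) \left(0 - 10\right) = 14 \left(-10\right) = -140$)
$0 + \left(-10\right) \left(-3\right) \left(V - -22\right) = 0 + \left(-10\right) \left(-3\right) \left(-140 - -22\right) = 0 + 30 \left(-140 + 22\right) = 0 + 30 \left(-118\right) = 0 - 3540 = -3540$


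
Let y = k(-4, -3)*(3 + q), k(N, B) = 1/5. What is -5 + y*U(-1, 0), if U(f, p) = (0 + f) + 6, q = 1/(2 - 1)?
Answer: -1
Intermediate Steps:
q = 1 (q = 1/1 = 1)
k(N, B) = ⅕
U(f, p) = 6 + f (U(f, p) = f + 6 = 6 + f)
y = ⅘ (y = (3 + 1)/5 = (⅕)*4 = ⅘ ≈ 0.80000)
-5 + y*U(-1, 0) = -5 + 4*(6 - 1)/5 = -5 + (⅘)*5 = -5 + 4 = -1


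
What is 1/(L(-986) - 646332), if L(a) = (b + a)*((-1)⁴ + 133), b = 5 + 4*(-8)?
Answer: -1/782074 ≈ -1.2787e-6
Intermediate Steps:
b = -27 (b = 5 - 32 = -27)
L(a) = -3618 + 134*a (L(a) = (-27 + a)*((-1)⁴ + 133) = (-27 + a)*(1 + 133) = (-27 + a)*134 = -3618 + 134*a)
1/(L(-986) - 646332) = 1/((-3618 + 134*(-986)) - 646332) = 1/((-3618 - 132124) - 646332) = 1/(-135742 - 646332) = 1/(-782074) = -1/782074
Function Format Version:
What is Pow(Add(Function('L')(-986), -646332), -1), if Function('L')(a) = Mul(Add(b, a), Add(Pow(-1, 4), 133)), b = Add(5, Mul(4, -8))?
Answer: Rational(-1, 782074) ≈ -1.2787e-6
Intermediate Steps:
b = -27 (b = Add(5, -32) = -27)
Function('L')(a) = Add(-3618, Mul(134, a)) (Function('L')(a) = Mul(Add(-27, a), Add(Pow(-1, 4), 133)) = Mul(Add(-27, a), Add(1, 133)) = Mul(Add(-27, a), 134) = Add(-3618, Mul(134, a)))
Pow(Add(Function('L')(-986), -646332), -1) = Pow(Add(Add(-3618, Mul(134, -986)), -646332), -1) = Pow(Add(Add(-3618, -132124), -646332), -1) = Pow(Add(-135742, -646332), -1) = Pow(-782074, -1) = Rational(-1, 782074)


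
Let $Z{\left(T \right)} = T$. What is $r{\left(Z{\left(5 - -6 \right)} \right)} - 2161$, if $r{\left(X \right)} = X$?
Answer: $-2150$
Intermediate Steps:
$r{\left(Z{\left(5 - -6 \right)} \right)} - 2161 = \left(5 - -6\right) - 2161 = \left(5 + 6\right) - 2161 = 11 - 2161 = -2150$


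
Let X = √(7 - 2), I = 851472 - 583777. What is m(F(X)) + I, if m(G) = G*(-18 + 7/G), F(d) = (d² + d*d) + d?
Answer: 267522 - 18*√5 ≈ 2.6748e+5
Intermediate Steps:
I = 267695
X = √5 ≈ 2.2361
F(d) = d + 2*d² (F(d) = (d² + d²) + d = 2*d² + d = d + 2*d²)
m(F(X)) + I = (7 - 18*√5*(1 + 2*√5)) + 267695 = 267702 - 18*√5*(1 + 2*√5)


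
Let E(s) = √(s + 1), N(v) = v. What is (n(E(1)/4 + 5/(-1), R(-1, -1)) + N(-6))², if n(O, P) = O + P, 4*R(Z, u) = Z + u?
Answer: (46 - √2)²/16 ≈ 124.24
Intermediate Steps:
R(Z, u) = Z/4 + u/4 (R(Z, u) = (Z + u)/4 = Z/4 + u/4)
E(s) = √(1 + s)
(n(E(1)/4 + 5/(-1), R(-1, -1)) + N(-6))² = (((√(1 + 1)/4 + 5/(-1)) + ((¼)*(-1) + (¼)*(-1))) - 6)² = (((√2*(¼) + 5*(-1)) + (-¼ - ¼)) - 6)² = (((√2/4 - 5) - ½) - 6)² = (((-5 + √2/4) - ½) - 6)² = ((-11/2 + √2/4) - 6)² = (-23/2 + √2/4)²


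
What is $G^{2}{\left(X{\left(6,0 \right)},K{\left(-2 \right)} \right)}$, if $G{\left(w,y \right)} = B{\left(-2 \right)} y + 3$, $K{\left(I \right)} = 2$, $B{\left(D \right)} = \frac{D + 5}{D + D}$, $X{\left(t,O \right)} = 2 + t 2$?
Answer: $\frac{9}{4} \approx 2.25$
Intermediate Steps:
$X{\left(t,O \right)} = 2 + 2 t$
$B{\left(D \right)} = \frac{5 + D}{2 D}$
$G{\left(w,y \right)} = 3 - \frac{3 y}{4}$ ($G{\left(w,y \right)} = \frac{5 - 2}{2 \left(-2\right)} y + 3 = \frac{1}{2} \left(- \frac{1}{2}\right) 3 y + 3 = - \frac{3 y}{4} + 3 = 3 - \frac{3 y}{4}$)
$G^{2}{\left(X{\left(6,0 \right)},K{\left(-2 \right)} \right)} = \left(3 - \frac{3}{2}\right)^{2} = \left(\frac{3}{2}\right)^{2} = \frac{9}{4}$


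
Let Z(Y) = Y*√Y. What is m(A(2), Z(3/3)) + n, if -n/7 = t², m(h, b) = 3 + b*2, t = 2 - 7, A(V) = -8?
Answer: -170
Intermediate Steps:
t = -5
Z(Y) = Y^(3/2)
m(h, b) = 3 + 2*b
n = -175 (n = -7*(-5)² = -7*25 = -175)
m(A(2), Z(3/3)) + n = (3 + 2*(3/3)^(3/2)) - 175 = (3 + 2*(3*(⅓))^(3/2)) - 175 = (3 + 2*1^(3/2)) - 175 = (3 + 2*1) - 175 = (3 + 2) - 175 = 5 - 175 = -170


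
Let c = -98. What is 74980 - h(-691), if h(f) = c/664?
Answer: 24893409/332 ≈ 74980.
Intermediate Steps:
h(f) = -49/332 (h(f) = -98/664 = -98*1/664 = -49/332)
74980 - h(-691) = 74980 - 1*(-49/332) = 74980 + 49/332 = 24893409/332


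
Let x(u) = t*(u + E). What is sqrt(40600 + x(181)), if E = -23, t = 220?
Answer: 4*sqrt(4710) ≈ 274.52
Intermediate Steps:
x(u) = -5060 + 220*u (x(u) = 220*(u - 23) = 220*(-23 + u) = -5060 + 220*u)
sqrt(40600 + x(181)) = sqrt(40600 + (-5060 + 220*181)) = sqrt(40600 + (-5060 + 39820)) = sqrt(40600 + 34760) = sqrt(75360) = 4*sqrt(4710)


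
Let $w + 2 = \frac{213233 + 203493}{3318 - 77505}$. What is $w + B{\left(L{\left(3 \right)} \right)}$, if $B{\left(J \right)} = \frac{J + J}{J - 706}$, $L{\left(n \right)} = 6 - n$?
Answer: $- \frac{397710422}{52153461} \approx -7.6258$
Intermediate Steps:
$B{\left(J \right)} = \frac{2 J}{-706 + J}$
$w = - \frac{565100}{74187}$ ($w = -2 + \frac{213233 + 203493}{3318 - 77505} = -2 + \frac{416726}{-74187} = -2 + 416726 \left(- \frac{1}{74187}\right) = -2 - \frac{416726}{74187} = - \frac{565100}{74187} \approx -7.6172$)
$w + B{\left(L{\left(3 \right)} \right)} = - \frac{565100}{74187} + \frac{2 \left(6 - 3\right)}{-706 + \left(6 - 3\right)} = - \frac{565100}{74187} + 2 \cdot 3 \frac{1}{-706 + 3} = - \frac{565100}{74187} + 2 \cdot 3 \frac{1}{-703} = - \frac{565100}{74187} + 2 \cdot 3 \left(- \frac{1}{703}\right) = - \frac{565100}{74187} - \frac{6}{703} = - \frac{397710422}{52153461}$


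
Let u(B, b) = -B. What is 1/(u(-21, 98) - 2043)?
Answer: -1/2022 ≈ -0.00049456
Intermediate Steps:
1/(u(-21, 98) - 2043) = 1/(-1*(-21) - 2043) = 1/(21 - 2043) = 1/(-2022) = -1/2022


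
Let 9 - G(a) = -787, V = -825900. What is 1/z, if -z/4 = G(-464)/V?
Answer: 206475/796 ≈ 259.39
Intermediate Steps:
G(a) = 796 (G(a) = 9 - 1*(-787) = 9 + 787 = 796)
z = 796/206475 (z = -3184/(-825900) = -3184*(-1)/825900 = -4*(-199/206475) = 796/206475 ≈ 0.0038552)
1/z = 1/(796/206475) = 206475/796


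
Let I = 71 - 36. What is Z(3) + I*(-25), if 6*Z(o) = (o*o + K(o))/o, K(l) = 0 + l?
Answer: -2623/3 ≈ -874.33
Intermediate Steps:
K(l) = l
I = 35
Z(o) = (o + o²)/(6*o) (Z(o) = ((o*o + o)/o)/6 = ((o² + o)/o)/6 = ((o + o²)/o)/6 = (o + o²)/(6*o))
Z(3) + I*(-25) = (⅙ + (⅙)*3) + 35*(-25) = (⅙ + ½) - 875 = ⅔ - 875 = -2623/3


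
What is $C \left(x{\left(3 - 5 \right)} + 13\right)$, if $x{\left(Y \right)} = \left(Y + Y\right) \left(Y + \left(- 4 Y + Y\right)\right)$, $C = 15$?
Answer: $-45$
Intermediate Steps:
$x{\left(Y \right)} = - 4 Y^{2}$ ($x{\left(Y \right)} = 2 Y \left(Y - 3 Y\right) = 2 Y \left(- 2 Y\right) = - 4 Y^{2}$)
$C \left(x{\left(3 - 5 \right)} + 13\right) = 15 \left(- 4 \left(3 - 5\right)^{2} + 13\right) = 15 \left(- 4 \left(-2\right)^{2} + 13\right) = 15 \left(\left(-4\right) 4 + 13\right) = 15 \left(-16 + 13\right) = 15 \left(-3\right) = -45$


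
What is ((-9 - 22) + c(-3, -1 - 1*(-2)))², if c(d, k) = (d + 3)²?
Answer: 961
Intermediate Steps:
c(d, k) = (3 + d)²
((-9 - 22) + c(-3, -1 - 1*(-2)))² = ((-9 - 22) + (3 - 3)²)² = (-31 + 0²)² = (-31 + 0)² = (-31)² = 961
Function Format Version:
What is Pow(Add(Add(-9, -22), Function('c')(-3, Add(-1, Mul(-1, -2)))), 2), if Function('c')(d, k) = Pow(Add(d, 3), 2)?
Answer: 961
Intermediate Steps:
Function('c')(d, k) = Pow(Add(3, d), 2)
Pow(Add(Add(-9, -22), Function('c')(-3, Add(-1, Mul(-1, -2)))), 2) = Pow(Add(Add(-9, -22), Pow(Add(3, -3), 2)), 2) = Pow(Add(-31, Pow(0, 2)), 2) = Pow(Add(-31, 0), 2) = Pow(-31, 2) = 961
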